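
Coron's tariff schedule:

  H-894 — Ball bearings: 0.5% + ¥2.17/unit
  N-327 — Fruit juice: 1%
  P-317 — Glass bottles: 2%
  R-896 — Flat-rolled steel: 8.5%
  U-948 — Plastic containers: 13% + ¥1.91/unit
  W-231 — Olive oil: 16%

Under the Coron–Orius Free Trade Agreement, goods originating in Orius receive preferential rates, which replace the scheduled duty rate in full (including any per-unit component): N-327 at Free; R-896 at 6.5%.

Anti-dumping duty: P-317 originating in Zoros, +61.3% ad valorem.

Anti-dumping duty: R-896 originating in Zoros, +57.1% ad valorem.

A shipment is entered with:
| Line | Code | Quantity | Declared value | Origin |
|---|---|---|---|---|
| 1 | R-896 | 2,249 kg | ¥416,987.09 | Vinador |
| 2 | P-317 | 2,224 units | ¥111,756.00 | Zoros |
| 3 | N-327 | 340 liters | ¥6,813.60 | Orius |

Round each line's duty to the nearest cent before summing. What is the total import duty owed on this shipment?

Line 1 (R-896, Vinador, 2,249 kg, ¥416,987.09):
Base rate for R-896 is 8.5%.
R-896 has an FTA preferential rate, but origin Vinador is not Orius; base rate stands.
The additional-duty order on R-896 targets Zoros, not Vinador; it does not apply.
Duty = ¥416,987.09 × 8.5% = ¥35,443.90.
Line 2 (P-317, Zoros, 2,224 units, ¥111,756.00):
Base rate for P-317 is 2%.
Additional duty on P-317 from Zoros: +61.3%. Applied ad valorem rate: 2% + 61.3% = 63.3%.
Duty = ¥111,756.00 × 63.3% = ¥70,741.55.
Line 3 (N-327, Orius, 340 liters, ¥6,813.60):
Base rate for N-327 is 1%.
Origin Orius qualifies under the Coron–Orius agreement and N-327 is covered: preferential rate Free applies instead.
Duty = ¥6,813.60 × 0% = ¥0.00.
Total = ¥35,443.90 + ¥70,741.55 + ¥0.00 = ¥106,185.45.

¥106,185.45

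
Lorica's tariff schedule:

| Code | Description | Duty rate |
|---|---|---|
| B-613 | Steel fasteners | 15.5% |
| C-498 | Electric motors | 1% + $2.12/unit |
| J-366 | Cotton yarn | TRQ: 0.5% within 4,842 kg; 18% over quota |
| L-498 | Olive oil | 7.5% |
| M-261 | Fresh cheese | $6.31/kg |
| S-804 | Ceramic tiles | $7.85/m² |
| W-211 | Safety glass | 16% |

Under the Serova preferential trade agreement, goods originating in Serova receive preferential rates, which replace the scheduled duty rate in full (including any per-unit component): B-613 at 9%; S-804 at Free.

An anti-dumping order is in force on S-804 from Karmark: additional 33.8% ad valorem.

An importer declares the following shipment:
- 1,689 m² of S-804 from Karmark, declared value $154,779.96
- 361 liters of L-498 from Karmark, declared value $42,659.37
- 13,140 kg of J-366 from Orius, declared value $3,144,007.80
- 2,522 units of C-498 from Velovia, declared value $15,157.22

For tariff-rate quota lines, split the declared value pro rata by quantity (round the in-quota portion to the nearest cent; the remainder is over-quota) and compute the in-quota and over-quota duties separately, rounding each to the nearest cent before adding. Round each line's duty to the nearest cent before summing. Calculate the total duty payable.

$437,447.91

Line 1 (S-804, Karmark, 1,689 m², $154,779.96):
Base rate for S-804 is $7.85/m².
S-804 has an FTA preferential rate, but origin Karmark is not Serova; base rate stands.
Additional duty on S-804 from Karmark: +33.8% ad valorem. Applied ad valorem rate = 33.8%.
Duty = $154,779.96 × 33.8% + 1,689 × $7.85 = $65,574.28.
Line 2 (L-498, Karmark, 361 liters, $42,659.37):
Base rate for L-498 is 7.5%.
Duty = $42,659.37 × 7.5% = $3,199.45.
Line 3 (J-366, Orius, 13,140 kg, $3,144,007.80):
Code J-366 is under a tariff-rate quota (threshold 4,842 kg). In-quota: 4,842 kg at 0.5%; over-quota: 8,298 kg at 18%.
Pro-rata value split: in-quota = $3,144,007.80 × 4,842/13,140 = $1,158,545.34; over-quota = $3,144,007.80 − $1,158,545.34 = $1,985,462.46.
In-quota duty = $1,158,545.34 × 0.5% = $5,792.73. Over-quota duty = $1,985,462.46 × 18% = $357,383.24.
Line duty = $5,792.73 + $357,383.24 = $363,175.97.
Line 4 (C-498, Velovia, 2,522 units, $15,157.22):
Base rate for C-498 is 1% + $2.12/unit.
Duty = $15,157.22 × 1% + 2,522 × $2.12 = $5,498.21.
Total = $65,574.28 + $3,199.45 + $363,175.97 + $5,498.21 = $437,447.91.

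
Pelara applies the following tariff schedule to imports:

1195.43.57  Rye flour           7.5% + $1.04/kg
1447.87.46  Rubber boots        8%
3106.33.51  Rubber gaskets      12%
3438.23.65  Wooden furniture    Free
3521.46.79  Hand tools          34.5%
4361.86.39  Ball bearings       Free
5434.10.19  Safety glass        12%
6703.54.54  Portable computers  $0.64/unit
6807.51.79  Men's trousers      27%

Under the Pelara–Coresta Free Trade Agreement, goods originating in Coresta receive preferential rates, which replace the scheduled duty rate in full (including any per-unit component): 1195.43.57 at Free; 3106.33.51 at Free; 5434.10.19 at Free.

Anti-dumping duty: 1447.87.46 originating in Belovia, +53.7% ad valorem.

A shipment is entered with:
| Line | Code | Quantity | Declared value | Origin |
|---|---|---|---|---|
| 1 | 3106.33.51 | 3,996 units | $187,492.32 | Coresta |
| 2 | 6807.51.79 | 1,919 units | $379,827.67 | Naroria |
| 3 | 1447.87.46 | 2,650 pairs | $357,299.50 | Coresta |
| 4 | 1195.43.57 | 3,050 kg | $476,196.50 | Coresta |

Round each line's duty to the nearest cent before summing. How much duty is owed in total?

Line 1 (3106.33.51, Coresta, 3,996 units, $187,492.32):
Base rate for 3106.33.51 is 12%.
Origin Coresta qualifies under the Pelara–Coresta agreement and 3106.33.51 is covered: preferential rate Free applies instead.
Duty = $187,492.32 × 0% = $0.00.
Line 2 (6807.51.79, Naroria, 1,919 units, $379,827.67):
Base rate for 6807.51.79 is 27%.
Duty = $379,827.67 × 27% = $102,553.47.
Line 3 (1447.87.46, Coresta, 2,650 pairs, $357,299.50):
Base rate for 1447.87.46 is 8%.
Origin Coresta is the FTA partner but 1447.87.46 is not on the preference list; base rate stands.
The additional-duty order on 1447.87.46 targets Belovia, not Coresta; it does not apply.
Duty = $357,299.50 × 8% = $28,583.96.
Line 4 (1195.43.57, Coresta, 3,050 kg, $476,196.50):
Base rate for 1195.43.57 is 7.5% + $1.04/kg.
Origin Coresta qualifies under the Pelara–Coresta agreement and 1195.43.57 is covered: preferential rate Free applies instead.
Duty = $476,196.50 × 0% = $0.00.
Total = $0.00 + $102,553.47 + $28,583.96 + $0.00 = $131,137.43.

$131,137.43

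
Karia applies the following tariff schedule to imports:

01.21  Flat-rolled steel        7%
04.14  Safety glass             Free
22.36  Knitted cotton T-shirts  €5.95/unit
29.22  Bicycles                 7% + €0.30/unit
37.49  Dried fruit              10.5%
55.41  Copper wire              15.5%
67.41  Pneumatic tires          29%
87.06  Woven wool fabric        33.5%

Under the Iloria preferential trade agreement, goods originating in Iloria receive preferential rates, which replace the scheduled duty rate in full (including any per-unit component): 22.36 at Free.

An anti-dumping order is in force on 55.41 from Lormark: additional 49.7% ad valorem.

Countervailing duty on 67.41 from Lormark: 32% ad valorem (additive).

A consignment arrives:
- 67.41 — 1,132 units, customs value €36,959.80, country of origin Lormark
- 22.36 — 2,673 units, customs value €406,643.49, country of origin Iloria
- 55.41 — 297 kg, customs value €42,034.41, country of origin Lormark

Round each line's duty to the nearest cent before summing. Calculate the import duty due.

Line 1 (67.41, Lormark, 1,132 units, €36,959.80):
Base rate for 67.41 is 29%.
Additional duty on 67.41 from Lormark: +32%. Applied ad valorem rate: 29% + 32% = 61%.
Duty = €36,959.80 × 61% = €22,545.48.
Line 2 (22.36, Iloria, 2,673 units, €406,643.49):
Base rate for 22.36 is €5.95/unit.
Origin Iloria qualifies under the Karia–Iloria agreement and 22.36 is covered: preferential rate Free applies instead.
Duty = €406,643.49 × 0% = €0.00.
Line 3 (55.41, Lormark, 297 kg, €42,034.41):
Base rate for 55.41 is 15.5%.
Additional duty on 55.41 from Lormark: +49.7%. Applied ad valorem rate: 15.5% + 49.7% = 65.2%.
Duty = €42,034.41 × 65.2% = €27,406.44.
Total = €22,545.48 + €0.00 + €27,406.44 = €49,951.92.

€49,951.92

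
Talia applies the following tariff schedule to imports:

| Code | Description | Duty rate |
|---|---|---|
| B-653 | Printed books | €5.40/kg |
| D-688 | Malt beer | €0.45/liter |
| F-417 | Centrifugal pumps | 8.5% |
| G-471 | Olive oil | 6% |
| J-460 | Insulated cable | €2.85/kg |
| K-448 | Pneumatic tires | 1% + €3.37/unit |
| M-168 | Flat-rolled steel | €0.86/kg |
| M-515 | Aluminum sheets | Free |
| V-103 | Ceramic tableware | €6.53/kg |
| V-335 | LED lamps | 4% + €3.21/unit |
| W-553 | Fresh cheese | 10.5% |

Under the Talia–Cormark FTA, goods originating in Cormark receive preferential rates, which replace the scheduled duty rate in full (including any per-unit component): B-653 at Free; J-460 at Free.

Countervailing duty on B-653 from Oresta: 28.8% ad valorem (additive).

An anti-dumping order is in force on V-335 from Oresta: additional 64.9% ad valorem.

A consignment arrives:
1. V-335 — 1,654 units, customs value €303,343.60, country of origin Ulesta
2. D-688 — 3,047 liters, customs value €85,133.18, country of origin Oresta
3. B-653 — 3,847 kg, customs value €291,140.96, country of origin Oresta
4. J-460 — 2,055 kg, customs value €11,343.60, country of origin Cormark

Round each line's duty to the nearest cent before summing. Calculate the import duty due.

Line 1 (V-335, Ulesta, 1,654 units, €303,343.60):
Base rate for V-335 is 4% + €3.21/unit.
The additional-duty order on V-335 targets Oresta, not Ulesta; it does not apply.
Duty = €303,343.60 × 4% + 1,654 × €3.21 = €17,443.08.
Line 2 (D-688, Oresta, 3,047 liters, €85,133.18):
Base rate for D-688 is €0.45/liter.
Duty = 3,047 × €0.45 = €1,371.15.
Line 3 (B-653, Oresta, 3,847 kg, €291,140.96):
Base rate for B-653 is €5.40/kg.
B-653 has an FTA preferential rate, but origin Oresta is not Cormark; base rate stands.
Additional duty on B-653 from Oresta: +28.8% ad valorem. Applied ad valorem rate = 28.8%.
Duty = €291,140.96 × 28.8% + 3,847 × €5.40 = €104,622.40.
Line 4 (J-460, Cormark, 2,055 kg, €11,343.60):
Base rate for J-460 is €2.85/kg.
Origin Cormark qualifies under the Talia–Cormark agreement and J-460 is covered: preferential rate Free applies instead.
Duty = €11,343.60 × 0% = €0.00.
Total = €17,443.08 + €1,371.15 + €104,622.40 + €0.00 = €123,436.63.

€123,436.63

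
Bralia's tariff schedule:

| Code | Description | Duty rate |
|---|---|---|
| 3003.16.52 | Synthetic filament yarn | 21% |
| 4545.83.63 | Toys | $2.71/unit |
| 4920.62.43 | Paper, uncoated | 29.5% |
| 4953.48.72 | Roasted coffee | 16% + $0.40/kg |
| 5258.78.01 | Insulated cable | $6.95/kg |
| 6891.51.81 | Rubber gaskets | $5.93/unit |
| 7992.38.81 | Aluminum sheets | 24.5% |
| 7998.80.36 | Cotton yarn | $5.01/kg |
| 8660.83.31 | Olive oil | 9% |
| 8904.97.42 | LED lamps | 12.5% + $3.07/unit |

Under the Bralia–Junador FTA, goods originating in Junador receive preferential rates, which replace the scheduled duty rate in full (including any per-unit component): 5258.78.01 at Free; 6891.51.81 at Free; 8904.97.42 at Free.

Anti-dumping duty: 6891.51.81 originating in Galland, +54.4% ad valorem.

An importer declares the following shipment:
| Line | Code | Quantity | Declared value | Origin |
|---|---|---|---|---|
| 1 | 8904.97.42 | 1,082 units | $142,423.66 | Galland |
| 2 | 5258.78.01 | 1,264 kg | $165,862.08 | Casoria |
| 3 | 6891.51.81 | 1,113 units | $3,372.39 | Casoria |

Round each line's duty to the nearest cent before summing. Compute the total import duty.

$36,509.59

Line 1 (8904.97.42, Galland, 1,082 units, $142,423.66):
Base rate for 8904.97.42 is 12.5% + $3.07/unit.
8904.97.42 has an FTA preferential rate, but origin Galland is not Junador; base rate stands.
Duty = $142,423.66 × 12.5% + 1,082 × $3.07 = $21,124.70.
Line 2 (5258.78.01, Casoria, 1,264 kg, $165,862.08):
Base rate for 5258.78.01 is $6.95/kg.
5258.78.01 has an FTA preferential rate, but origin Casoria is not Junador; base rate stands.
Duty = 1,264 × $6.95 = $8,784.80.
Line 3 (6891.51.81, Casoria, 1,113 units, $3,372.39):
Base rate for 6891.51.81 is $5.93/unit.
6891.51.81 has an FTA preferential rate, but origin Casoria is not Junador; base rate stands.
The additional-duty order on 6891.51.81 targets Galland, not Casoria; it does not apply.
Duty = 1,113 × $5.93 = $6,600.09.
Total = $21,124.70 + $8,784.80 + $6,600.09 = $36,509.59.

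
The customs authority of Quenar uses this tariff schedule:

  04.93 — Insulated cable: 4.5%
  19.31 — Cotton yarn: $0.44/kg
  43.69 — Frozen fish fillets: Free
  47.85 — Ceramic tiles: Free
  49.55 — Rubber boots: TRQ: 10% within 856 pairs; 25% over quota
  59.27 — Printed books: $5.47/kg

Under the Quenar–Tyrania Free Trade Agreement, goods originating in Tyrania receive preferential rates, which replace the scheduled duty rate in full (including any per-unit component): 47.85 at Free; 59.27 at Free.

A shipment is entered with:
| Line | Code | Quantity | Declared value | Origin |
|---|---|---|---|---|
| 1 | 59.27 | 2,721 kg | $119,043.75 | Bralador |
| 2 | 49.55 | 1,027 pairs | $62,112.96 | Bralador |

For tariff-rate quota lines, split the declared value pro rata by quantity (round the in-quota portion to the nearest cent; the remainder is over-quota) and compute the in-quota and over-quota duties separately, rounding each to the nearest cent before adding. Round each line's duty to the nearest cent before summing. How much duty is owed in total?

Line 1 (59.27, Bralador, 2,721 kg, $119,043.75):
Base rate for 59.27 is $5.47/kg.
59.27 has an FTA preferential rate, but origin Bralador is not Tyrania; base rate stands.
Duty = 2,721 × $5.47 = $14,883.87.
Line 2 (49.55, Bralador, 1,027 pairs, $62,112.96):
Code 49.55 is under a tariff-rate quota (threshold 856 pairs). In-quota: 856 pairs at 10%; over-quota: 171 pairs at 25%.
Pro-rata value split: in-quota = $62,112.96 × 856/1,027 = $51,770.88; over-quota = $62,112.96 − $51,770.88 = $10,342.08.
In-quota duty = $51,770.88 × 10% = $5,177.09. Over-quota duty = $10,342.08 × 25% = $2,585.52.
Line duty = $5,177.09 + $2,585.52 = $7,762.61.
Total = $14,883.87 + $7,762.61 = $22,646.48.

$22,646.48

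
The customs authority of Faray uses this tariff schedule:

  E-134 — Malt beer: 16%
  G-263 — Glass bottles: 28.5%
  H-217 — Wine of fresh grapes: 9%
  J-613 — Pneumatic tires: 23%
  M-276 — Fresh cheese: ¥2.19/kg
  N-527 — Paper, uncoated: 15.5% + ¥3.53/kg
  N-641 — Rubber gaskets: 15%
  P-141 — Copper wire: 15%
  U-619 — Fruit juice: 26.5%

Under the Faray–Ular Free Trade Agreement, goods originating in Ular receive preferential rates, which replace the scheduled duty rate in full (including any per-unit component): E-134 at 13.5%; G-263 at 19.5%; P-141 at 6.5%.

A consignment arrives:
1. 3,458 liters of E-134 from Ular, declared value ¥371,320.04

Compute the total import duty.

¥50,128.21

Line 1 (E-134, Ular, 3,458 liters, ¥371,320.04):
Base rate for E-134 is 16%.
Origin Ular qualifies under the Faray–Ular agreement and E-134 is covered: preferential rate 13.5% applies instead.
Duty = ¥371,320.04 × 13.5% = ¥50,128.21.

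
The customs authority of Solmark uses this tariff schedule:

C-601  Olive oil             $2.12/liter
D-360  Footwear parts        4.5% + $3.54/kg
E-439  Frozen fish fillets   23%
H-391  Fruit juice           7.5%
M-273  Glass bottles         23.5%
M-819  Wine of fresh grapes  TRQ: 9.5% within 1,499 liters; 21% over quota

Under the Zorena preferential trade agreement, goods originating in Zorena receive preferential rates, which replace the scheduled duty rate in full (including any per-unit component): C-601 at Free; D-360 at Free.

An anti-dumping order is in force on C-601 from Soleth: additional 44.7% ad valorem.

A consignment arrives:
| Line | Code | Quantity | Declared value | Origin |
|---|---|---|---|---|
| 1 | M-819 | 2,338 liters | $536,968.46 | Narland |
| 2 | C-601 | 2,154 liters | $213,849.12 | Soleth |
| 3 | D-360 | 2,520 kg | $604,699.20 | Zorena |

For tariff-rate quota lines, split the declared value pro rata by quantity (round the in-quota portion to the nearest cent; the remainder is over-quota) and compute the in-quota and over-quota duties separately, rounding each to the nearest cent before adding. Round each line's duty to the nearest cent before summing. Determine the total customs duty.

$173,328.76

Line 1 (M-819, Narland, 2,338 liters, $536,968.46):
Code M-819 is under a tariff-rate quota (threshold 1,499 liters). In-quota: 1,499 liters at 9.5%; over-quota: 839 liters at 21%.
Pro-rata value split: in-quota = $536,968.46 × 1,499/2,338 = $344,275.33; over-quota = $536,968.46 − $344,275.33 = $192,693.13.
In-quota duty = $344,275.33 × 9.5% = $32,706.16. Over-quota duty = $192,693.13 × 21% = $40,465.56.
Line duty = $32,706.16 + $40,465.56 = $73,171.72.
Line 2 (C-601, Soleth, 2,154 liters, $213,849.12):
Base rate for C-601 is $2.12/liter.
C-601 has an FTA preferential rate, but origin Soleth is not Zorena; base rate stands.
Additional duty on C-601 from Soleth: +44.7% ad valorem. Applied ad valorem rate = 44.7%.
Duty = $213,849.12 × 44.7% + 2,154 × $2.12 = $100,157.04.
Line 3 (D-360, Zorena, 2,520 kg, $604,699.20):
Base rate for D-360 is 4.5% + $3.54/kg.
Origin Zorena qualifies under the Solmark–Zorena agreement and D-360 is covered: preferential rate Free applies instead.
Duty = $604,699.20 × 0% = $0.00.
Total = $73,171.72 + $100,157.04 + $0.00 = $173,328.76.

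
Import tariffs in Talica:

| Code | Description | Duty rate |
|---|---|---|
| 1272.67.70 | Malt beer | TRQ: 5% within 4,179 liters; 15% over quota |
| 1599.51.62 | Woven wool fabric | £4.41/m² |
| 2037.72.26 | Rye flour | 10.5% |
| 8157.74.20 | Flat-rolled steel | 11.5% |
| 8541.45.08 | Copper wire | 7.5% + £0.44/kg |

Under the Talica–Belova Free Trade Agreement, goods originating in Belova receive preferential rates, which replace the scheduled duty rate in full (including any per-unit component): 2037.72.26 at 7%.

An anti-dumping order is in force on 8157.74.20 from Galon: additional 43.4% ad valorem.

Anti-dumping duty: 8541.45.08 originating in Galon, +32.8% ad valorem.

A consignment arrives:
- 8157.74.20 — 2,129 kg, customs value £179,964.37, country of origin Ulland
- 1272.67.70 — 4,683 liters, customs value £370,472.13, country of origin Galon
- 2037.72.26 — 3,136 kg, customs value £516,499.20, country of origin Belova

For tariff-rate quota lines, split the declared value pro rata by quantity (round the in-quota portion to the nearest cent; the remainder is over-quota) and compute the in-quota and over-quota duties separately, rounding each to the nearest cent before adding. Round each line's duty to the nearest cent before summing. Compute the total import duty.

£79,361.59

Line 1 (8157.74.20, Ulland, 2,129 kg, £179,964.37):
Base rate for 8157.74.20 is 11.5%.
The additional-duty order on 8157.74.20 targets Galon, not Ulland; it does not apply.
Duty = £179,964.37 × 11.5% = £20,695.90.
Line 2 (1272.67.70, Galon, 4,683 liters, £370,472.13):
Code 1272.67.70 is under a tariff-rate quota (threshold 4,179 liters). In-quota: 4,179 liters at 5%; over-quota: 504 liters at 15%.
Pro-rata value split: in-quota = £370,472.13 × 4,179/4,683 = £330,600.69; over-quota = £370,472.13 − £330,600.69 = £39,871.44.
In-quota duty = £330,600.69 × 5% = £16,530.03. Over-quota duty = £39,871.44 × 15% = £5,980.72.
Line duty = £16,530.03 + £5,980.72 = £22,510.75.
Line 3 (2037.72.26, Belova, 3,136 kg, £516,499.20):
Base rate for 2037.72.26 is 10.5%.
Origin Belova qualifies under the Talica–Belova agreement and 2037.72.26 is covered: preferential rate 7% applies instead.
Duty = £516,499.20 × 7% = £36,154.94.
Total = £20,695.90 + £22,510.75 + £36,154.94 = £79,361.59.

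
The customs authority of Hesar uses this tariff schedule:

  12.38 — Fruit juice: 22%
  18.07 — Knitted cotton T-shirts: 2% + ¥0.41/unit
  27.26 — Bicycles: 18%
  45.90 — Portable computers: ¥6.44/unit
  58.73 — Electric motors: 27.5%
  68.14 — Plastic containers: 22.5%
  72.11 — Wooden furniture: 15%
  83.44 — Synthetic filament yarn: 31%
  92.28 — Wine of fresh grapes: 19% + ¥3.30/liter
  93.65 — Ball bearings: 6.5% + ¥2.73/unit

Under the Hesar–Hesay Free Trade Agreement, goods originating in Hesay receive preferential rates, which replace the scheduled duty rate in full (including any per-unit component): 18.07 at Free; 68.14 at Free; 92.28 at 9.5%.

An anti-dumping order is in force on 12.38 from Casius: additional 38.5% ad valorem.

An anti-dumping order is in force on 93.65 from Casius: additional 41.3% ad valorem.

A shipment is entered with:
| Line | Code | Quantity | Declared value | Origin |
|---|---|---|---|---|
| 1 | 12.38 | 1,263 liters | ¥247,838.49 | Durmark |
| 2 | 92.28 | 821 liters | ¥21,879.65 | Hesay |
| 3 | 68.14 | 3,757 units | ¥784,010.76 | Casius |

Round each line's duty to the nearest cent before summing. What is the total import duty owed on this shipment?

¥233,005.46

Line 1 (12.38, Durmark, 1,263 liters, ¥247,838.49):
Base rate for 12.38 is 22%.
The additional-duty order on 12.38 targets Casius, not Durmark; it does not apply.
Duty = ¥247,838.49 × 22% = ¥54,524.47.
Line 2 (92.28, Hesay, 821 liters, ¥21,879.65):
Base rate for 92.28 is 19% + ¥3.30/liter.
Origin Hesay qualifies under the Hesar–Hesay agreement and 92.28 is covered: preferential rate 9.5% applies instead.
Duty = ¥21,879.65 × 9.5% = ¥2,078.57.
Line 3 (68.14, Casius, 3,757 units, ¥784,010.76):
Base rate for 68.14 is 22.5%.
68.14 has an FTA preferential rate, but origin Casius is not Hesay; base rate stands.
Duty = ¥784,010.76 × 22.5% = ¥176,402.42.
Total = ¥54,524.47 + ¥2,078.57 + ¥176,402.42 = ¥233,005.46.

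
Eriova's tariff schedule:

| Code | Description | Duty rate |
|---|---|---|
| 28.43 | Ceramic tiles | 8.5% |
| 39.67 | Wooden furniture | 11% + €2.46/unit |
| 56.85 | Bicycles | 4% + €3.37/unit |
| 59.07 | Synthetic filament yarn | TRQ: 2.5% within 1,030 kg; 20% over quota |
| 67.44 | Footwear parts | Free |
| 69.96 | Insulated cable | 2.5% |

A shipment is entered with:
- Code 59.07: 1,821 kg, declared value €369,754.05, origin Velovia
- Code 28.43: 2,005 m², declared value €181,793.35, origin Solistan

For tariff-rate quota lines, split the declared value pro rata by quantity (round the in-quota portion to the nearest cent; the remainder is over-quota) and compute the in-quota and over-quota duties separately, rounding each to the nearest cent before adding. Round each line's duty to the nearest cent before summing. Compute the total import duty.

Line 1 (59.07, Velovia, 1,821 kg, €369,754.05):
Code 59.07 is under a tariff-rate quota (threshold 1,030 kg). In-quota: 1,030 kg at 2.5%; over-quota: 791 kg at 20%.
Pro-rata value split: in-quota = €369,754.05 × 1,030/1,821 = €209,141.50; over-quota = €369,754.05 − €209,141.50 = €160,612.55.
In-quota duty = €209,141.50 × 2.5% = €5,228.54. Over-quota duty = €160,612.55 × 20% = €32,122.51.
Line duty = €5,228.54 + €32,122.51 = €37,351.05.
Line 2 (28.43, Solistan, 2,005 m², €181,793.35):
Base rate for 28.43 is 8.5%.
Duty = €181,793.35 × 8.5% = €15,452.43.
Total = €37,351.05 + €15,452.43 = €52,803.48.

€52,803.48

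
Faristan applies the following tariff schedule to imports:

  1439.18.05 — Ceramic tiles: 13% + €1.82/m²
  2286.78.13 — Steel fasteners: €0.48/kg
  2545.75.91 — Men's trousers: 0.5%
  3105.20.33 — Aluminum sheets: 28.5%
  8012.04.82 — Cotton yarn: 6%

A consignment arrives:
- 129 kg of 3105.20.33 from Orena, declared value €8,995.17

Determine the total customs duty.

Line 1 (3105.20.33, Orena, 129 kg, €8,995.17):
Base rate for 3105.20.33 is 28.5%.
Duty = €8,995.17 × 28.5% = €2,563.62.

€2,563.62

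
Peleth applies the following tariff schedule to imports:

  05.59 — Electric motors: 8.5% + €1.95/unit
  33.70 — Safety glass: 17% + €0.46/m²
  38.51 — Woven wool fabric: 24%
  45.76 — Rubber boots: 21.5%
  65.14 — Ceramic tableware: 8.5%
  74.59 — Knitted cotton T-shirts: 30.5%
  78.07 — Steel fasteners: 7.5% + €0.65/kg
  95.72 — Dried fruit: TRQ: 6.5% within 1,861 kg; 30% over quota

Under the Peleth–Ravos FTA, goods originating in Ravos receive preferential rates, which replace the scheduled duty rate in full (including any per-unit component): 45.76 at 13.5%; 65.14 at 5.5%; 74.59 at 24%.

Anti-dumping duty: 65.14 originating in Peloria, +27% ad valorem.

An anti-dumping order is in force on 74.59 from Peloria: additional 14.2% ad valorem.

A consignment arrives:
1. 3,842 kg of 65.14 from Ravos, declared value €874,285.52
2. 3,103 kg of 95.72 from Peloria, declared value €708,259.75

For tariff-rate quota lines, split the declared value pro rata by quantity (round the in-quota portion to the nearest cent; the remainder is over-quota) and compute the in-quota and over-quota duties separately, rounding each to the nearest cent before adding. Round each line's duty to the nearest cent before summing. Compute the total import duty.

€160,741.91

Line 1 (65.14, Ravos, 3,842 kg, €874,285.52):
Base rate for 65.14 is 8.5%.
Origin Ravos qualifies under the Peleth–Ravos agreement and 65.14 is covered: preferential rate 5.5% applies instead.
The additional-duty order on 65.14 targets Peloria, not Ravos; it does not apply.
Duty = €874,285.52 × 5.5% = €48,085.70.
Line 2 (95.72, Peloria, 3,103 kg, €708,259.75):
Code 95.72 is under a tariff-rate quota (threshold 1,861 kg). In-quota: 1,861 kg at 6.5%; over-quota: 1,242 kg at 30%.
Pro-rata value split: in-quota = €708,259.75 × 1,861/3,103 = €424,773.25; over-quota = €708,259.75 − €424,773.25 = €283,486.50.
In-quota duty = €424,773.25 × 6.5% = €27,610.26. Over-quota duty = €283,486.50 × 30% = €85,045.95.
Line duty = €27,610.26 + €85,045.95 = €112,656.21.
Total = €48,085.70 + €112,656.21 = €160,741.91.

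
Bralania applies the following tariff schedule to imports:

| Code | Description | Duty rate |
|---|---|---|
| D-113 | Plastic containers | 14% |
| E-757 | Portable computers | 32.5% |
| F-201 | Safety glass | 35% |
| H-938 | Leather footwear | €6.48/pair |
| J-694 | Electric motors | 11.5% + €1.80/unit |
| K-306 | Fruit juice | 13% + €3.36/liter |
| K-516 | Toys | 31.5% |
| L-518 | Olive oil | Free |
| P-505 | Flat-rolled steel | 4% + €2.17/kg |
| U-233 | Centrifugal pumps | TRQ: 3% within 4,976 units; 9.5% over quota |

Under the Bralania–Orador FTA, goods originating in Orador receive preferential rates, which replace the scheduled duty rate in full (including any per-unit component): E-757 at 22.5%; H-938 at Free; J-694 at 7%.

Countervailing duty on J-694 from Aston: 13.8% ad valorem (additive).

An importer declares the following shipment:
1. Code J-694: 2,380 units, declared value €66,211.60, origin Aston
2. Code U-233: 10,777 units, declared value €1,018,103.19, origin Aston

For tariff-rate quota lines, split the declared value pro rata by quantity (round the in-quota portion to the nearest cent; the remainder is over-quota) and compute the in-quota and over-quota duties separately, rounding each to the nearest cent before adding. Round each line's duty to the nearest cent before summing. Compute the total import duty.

€87,199.95

Line 1 (J-694, Aston, 2,380 units, €66,211.60):
Base rate for J-694 is 11.5% + €1.80/unit.
J-694 has an FTA preferential rate, but origin Aston is not Orador; base rate stands.
Additional duty on J-694 from Aston: +13.8%. Applied ad valorem rate: 11.5% + 13.8% = 25.3%.
Duty = €66,211.60 × 25.3% + 2,380 × €1.80 = €21,035.53.
Line 2 (U-233, Aston, 10,777 units, €1,018,103.19):
Code U-233 is under a tariff-rate quota (threshold 4,976 units). In-quota: 4,976 units at 3%; over-quota: 5,801 units at 9.5%.
Pro-rata value split: in-quota = €1,018,103.19 × 4,976/10,777 = €470,082.72; over-quota = €1,018,103.19 − €470,082.72 = €548,020.47.
In-quota duty = €470,082.72 × 3% = €14,102.48. Over-quota duty = €548,020.47 × 9.5% = €52,061.94.
Line duty = €14,102.48 + €52,061.94 = €66,164.42.
Total = €21,035.53 + €66,164.42 = €87,199.95.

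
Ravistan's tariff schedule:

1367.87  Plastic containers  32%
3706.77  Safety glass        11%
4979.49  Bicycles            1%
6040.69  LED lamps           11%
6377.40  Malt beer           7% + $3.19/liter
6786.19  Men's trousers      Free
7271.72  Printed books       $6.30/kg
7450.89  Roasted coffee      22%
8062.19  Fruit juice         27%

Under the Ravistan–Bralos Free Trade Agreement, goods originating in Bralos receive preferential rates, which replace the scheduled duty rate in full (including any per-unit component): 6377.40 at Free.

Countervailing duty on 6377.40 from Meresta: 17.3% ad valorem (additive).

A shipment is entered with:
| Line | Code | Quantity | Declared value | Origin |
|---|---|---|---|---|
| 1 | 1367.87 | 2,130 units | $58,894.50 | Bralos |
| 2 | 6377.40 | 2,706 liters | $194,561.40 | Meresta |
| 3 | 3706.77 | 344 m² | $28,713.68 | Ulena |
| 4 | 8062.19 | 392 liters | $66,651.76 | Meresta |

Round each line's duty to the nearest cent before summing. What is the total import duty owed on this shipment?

Line 1 (1367.87, Bralos, 2,130 units, $58,894.50):
Base rate for 1367.87 is 32%.
Origin Bralos is the FTA partner but 1367.87 is not on the preference list; base rate stands.
Duty = $58,894.50 × 32% = $18,846.24.
Line 2 (6377.40, Meresta, 2,706 liters, $194,561.40):
Base rate for 6377.40 is 7% + $3.19/liter.
6377.40 has an FTA preferential rate, but origin Meresta is not Bralos; base rate stands.
Additional duty on 6377.40 from Meresta: +17.3%. Applied ad valorem rate: 7% + 17.3% = 24.3%.
Duty = $194,561.40 × 24.3% + 2,706 × $3.19 = $55,910.56.
Line 3 (3706.77, Ulena, 344 m², $28,713.68):
Base rate for 3706.77 is 11%.
Duty = $28,713.68 × 11% = $3,158.50.
Line 4 (8062.19, Meresta, 392 liters, $66,651.76):
Base rate for 8062.19 is 27%.
Duty = $66,651.76 × 27% = $17,995.98.
Total = $18,846.24 + $55,910.56 + $3,158.50 + $17,995.98 = $95,911.28.

$95,911.28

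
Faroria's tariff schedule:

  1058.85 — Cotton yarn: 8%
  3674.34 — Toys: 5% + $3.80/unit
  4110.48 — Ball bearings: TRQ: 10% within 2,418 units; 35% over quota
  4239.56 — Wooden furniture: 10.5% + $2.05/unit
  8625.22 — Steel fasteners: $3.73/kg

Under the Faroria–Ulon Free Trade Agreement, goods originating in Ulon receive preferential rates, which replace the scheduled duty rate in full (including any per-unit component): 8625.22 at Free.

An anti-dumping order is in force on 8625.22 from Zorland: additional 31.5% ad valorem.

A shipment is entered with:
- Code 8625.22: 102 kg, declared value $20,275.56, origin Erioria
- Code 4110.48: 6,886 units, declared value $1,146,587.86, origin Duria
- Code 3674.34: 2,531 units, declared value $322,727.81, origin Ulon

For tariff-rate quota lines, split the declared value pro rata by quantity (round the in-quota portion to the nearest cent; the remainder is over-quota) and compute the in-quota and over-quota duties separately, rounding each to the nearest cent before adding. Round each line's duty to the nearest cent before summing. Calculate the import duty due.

Line 1 (8625.22, Erioria, 102 kg, $20,275.56):
Base rate for 8625.22 is $3.73/kg.
8625.22 has an FTA preferential rate, but origin Erioria is not Ulon; base rate stands.
The additional-duty order on 8625.22 targets Zorland, not Erioria; it does not apply.
Duty = 102 × $3.73 = $380.46.
Line 2 (4110.48, Duria, 6,886 units, $1,146,587.86):
Code 4110.48 is under a tariff-rate quota (threshold 2,418 units). In-quota: 2,418 units at 10%; over-quota: 4,468 units at 35%.
Pro-rata value split: in-quota = $1,146,587.86 × 2,418/6,886 = $402,621.18; over-quota = $1,146,587.86 − $402,621.18 = $743,966.68.
In-quota duty = $402,621.18 × 10% = $40,262.12. Over-quota duty = $743,966.68 × 35% = $260,388.34.
Line duty = $40,262.12 + $260,388.34 = $300,650.46.
Line 3 (3674.34, Ulon, 2,531 units, $322,727.81):
Base rate for 3674.34 is 5% + $3.80/unit.
Origin Ulon is the FTA partner but 3674.34 is not on the preference list; base rate stands.
Duty = $322,727.81 × 5% + 2,531 × $3.80 = $25,754.19.
Total = $380.46 + $300,650.46 + $25,754.19 = $326,785.11.

$326,785.11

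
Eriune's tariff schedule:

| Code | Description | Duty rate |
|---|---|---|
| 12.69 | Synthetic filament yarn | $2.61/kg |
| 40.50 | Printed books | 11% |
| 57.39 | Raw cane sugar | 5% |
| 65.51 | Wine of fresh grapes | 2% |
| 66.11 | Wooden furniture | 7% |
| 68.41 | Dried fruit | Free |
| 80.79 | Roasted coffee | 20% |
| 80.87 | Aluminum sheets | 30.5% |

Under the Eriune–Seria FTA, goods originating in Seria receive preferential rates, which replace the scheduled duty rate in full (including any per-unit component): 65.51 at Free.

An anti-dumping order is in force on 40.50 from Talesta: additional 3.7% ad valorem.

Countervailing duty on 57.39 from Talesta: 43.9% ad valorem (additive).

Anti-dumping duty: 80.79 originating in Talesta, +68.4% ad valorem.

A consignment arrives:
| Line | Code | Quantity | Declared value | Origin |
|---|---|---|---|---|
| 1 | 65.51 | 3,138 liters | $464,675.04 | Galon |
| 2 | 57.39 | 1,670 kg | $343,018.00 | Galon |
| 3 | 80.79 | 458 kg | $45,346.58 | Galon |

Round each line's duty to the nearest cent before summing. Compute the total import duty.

$35,513.72

Line 1 (65.51, Galon, 3,138 liters, $464,675.04):
Base rate for 65.51 is 2%.
65.51 has an FTA preferential rate, but origin Galon is not Seria; base rate stands.
Duty = $464,675.04 × 2% = $9,293.50.
Line 2 (57.39, Galon, 1,670 kg, $343,018.00):
Base rate for 57.39 is 5%.
The additional-duty order on 57.39 targets Talesta, not Galon; it does not apply.
Duty = $343,018.00 × 5% = $17,150.90.
Line 3 (80.79, Galon, 458 kg, $45,346.58):
Base rate for 80.79 is 20%.
The additional-duty order on 80.79 targets Talesta, not Galon; it does not apply.
Duty = $45,346.58 × 20% = $9,069.32.
Total = $9,293.50 + $17,150.90 + $9,069.32 = $35,513.72.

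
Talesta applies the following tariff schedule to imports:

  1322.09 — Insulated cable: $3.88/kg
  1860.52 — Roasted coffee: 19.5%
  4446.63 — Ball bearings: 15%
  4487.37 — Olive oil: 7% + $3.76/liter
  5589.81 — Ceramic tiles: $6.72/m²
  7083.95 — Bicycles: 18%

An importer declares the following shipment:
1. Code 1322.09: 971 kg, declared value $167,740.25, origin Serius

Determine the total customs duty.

Line 1 (1322.09, Serius, 971 kg, $167,740.25):
Base rate for 1322.09 is $3.88/kg.
Duty = 971 × $3.88 = $3,767.48.

$3,767.48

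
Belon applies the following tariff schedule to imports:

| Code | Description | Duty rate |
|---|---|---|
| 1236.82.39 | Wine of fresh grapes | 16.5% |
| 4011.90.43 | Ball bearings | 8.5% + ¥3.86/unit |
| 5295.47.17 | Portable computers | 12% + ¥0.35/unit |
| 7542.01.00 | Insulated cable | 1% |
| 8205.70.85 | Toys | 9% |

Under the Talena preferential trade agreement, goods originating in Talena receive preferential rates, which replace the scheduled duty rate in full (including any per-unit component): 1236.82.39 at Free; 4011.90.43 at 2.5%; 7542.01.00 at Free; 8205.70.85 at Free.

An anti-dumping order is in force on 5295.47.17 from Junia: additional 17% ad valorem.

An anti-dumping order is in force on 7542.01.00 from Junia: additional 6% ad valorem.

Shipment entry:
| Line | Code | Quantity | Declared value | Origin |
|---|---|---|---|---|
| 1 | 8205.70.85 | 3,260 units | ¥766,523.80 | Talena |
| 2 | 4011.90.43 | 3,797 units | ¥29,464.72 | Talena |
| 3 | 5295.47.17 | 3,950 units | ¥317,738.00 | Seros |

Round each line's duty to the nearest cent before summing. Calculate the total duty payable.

¥40,247.68

Line 1 (8205.70.85, Talena, 3,260 units, ¥766,523.80):
Base rate for 8205.70.85 is 9%.
Origin Talena qualifies under the Belon–Talena agreement and 8205.70.85 is covered: preferential rate Free applies instead.
Duty = ¥766,523.80 × 0% = ¥0.00.
Line 2 (4011.90.43, Talena, 3,797 units, ¥29,464.72):
Base rate for 4011.90.43 is 8.5% + ¥3.86/unit.
Origin Talena qualifies under the Belon–Talena agreement and 4011.90.43 is covered: preferential rate 2.5% applies instead.
Duty = ¥29,464.72 × 2.5% = ¥736.62.
Line 3 (5295.47.17, Seros, 3,950 units, ¥317,738.00):
Base rate for 5295.47.17 is 12% + ¥0.35/unit.
The additional-duty order on 5295.47.17 targets Junia, not Seros; it does not apply.
Duty = ¥317,738.00 × 12% + 3,950 × ¥0.35 = ¥39,511.06.
Total = ¥0.00 + ¥736.62 + ¥39,511.06 = ¥40,247.68.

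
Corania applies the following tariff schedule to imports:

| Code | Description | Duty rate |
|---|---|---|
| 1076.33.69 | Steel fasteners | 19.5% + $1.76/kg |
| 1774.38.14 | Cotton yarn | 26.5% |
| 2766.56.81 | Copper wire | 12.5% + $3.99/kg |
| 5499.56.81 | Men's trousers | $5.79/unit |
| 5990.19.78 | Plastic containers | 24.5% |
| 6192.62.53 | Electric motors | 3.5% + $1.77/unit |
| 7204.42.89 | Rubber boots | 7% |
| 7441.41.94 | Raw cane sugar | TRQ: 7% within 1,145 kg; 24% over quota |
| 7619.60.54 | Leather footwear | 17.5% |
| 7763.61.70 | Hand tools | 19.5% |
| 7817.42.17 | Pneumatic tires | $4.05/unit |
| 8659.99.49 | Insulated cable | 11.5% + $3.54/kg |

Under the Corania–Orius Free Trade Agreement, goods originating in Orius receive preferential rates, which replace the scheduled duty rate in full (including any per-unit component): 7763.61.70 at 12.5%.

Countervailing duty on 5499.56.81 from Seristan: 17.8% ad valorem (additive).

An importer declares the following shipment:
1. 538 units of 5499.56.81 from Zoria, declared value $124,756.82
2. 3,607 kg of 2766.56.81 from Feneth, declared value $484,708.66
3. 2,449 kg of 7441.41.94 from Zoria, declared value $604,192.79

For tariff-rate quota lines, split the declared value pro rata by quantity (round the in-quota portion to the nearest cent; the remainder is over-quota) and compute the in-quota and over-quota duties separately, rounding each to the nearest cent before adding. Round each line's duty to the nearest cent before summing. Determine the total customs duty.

$175,079.70

Line 1 (5499.56.81, Zoria, 538 units, $124,756.82):
Base rate for 5499.56.81 is $5.79/unit.
The additional-duty order on 5499.56.81 targets Seristan, not Zoria; it does not apply.
Duty = 538 × $5.79 = $3,115.02.
Line 2 (2766.56.81, Feneth, 3,607 kg, $484,708.66):
Base rate for 2766.56.81 is 12.5% + $3.99/kg.
Duty = $484,708.66 × 12.5% + 3,607 × $3.99 = $74,980.51.
Line 3 (7441.41.94, Zoria, 2,449 kg, $604,192.79):
Code 7441.41.94 is under a tariff-rate quota (threshold 1,145 kg). In-quota: 1,145 kg at 7%; over-quota: 1,304 kg at 24%.
Pro-rata value split: in-quota = $604,192.79 × 1,145/2,449 = $282,482.95; over-quota = $604,192.79 − $282,482.95 = $321,709.84.
In-quota duty = $282,482.95 × 7% = $19,773.81. Over-quota duty = $321,709.84 × 24% = $77,210.36.
Line duty = $19,773.81 + $77,210.36 = $96,984.17.
Total = $3,115.02 + $74,980.51 + $96,984.17 = $175,079.70.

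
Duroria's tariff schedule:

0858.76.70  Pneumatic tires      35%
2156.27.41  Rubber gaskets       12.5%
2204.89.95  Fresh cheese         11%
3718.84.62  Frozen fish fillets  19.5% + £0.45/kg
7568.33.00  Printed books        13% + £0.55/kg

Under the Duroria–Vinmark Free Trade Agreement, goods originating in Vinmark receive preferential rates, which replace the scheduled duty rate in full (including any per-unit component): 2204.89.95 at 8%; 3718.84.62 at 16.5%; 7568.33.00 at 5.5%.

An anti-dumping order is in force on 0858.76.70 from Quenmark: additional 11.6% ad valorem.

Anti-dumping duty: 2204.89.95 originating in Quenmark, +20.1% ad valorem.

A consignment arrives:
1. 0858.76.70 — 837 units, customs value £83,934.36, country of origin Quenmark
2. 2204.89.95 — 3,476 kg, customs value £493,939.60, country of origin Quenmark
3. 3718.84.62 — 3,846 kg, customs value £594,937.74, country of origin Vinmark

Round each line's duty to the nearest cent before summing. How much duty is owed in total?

Line 1 (0858.76.70, Quenmark, 837 units, £83,934.36):
Base rate for 0858.76.70 is 35%.
Additional duty on 0858.76.70 from Quenmark: +11.6%. Applied ad valorem rate: 35% + 11.6% = 46.6%.
Duty = £83,934.36 × 46.6% = £39,113.41.
Line 2 (2204.89.95, Quenmark, 3,476 kg, £493,939.60):
Base rate for 2204.89.95 is 11%.
2204.89.95 has an FTA preferential rate, but origin Quenmark is not Vinmark; base rate stands.
Additional duty on 2204.89.95 from Quenmark: +20.1%. Applied ad valorem rate: 11% + 20.1% = 31.1%.
Duty = £493,939.60 × 31.1% = £153,615.22.
Line 3 (3718.84.62, Vinmark, 3,846 kg, £594,937.74):
Base rate for 3718.84.62 is 19.5% + £0.45/kg.
Origin Vinmark qualifies under the Duroria–Vinmark agreement and 3718.84.62 is covered: preferential rate 16.5% applies instead.
Duty = £594,937.74 × 16.5% = £98,164.73.
Total = £39,113.41 + £153,615.22 + £98,164.73 = £290,893.36.

£290,893.36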